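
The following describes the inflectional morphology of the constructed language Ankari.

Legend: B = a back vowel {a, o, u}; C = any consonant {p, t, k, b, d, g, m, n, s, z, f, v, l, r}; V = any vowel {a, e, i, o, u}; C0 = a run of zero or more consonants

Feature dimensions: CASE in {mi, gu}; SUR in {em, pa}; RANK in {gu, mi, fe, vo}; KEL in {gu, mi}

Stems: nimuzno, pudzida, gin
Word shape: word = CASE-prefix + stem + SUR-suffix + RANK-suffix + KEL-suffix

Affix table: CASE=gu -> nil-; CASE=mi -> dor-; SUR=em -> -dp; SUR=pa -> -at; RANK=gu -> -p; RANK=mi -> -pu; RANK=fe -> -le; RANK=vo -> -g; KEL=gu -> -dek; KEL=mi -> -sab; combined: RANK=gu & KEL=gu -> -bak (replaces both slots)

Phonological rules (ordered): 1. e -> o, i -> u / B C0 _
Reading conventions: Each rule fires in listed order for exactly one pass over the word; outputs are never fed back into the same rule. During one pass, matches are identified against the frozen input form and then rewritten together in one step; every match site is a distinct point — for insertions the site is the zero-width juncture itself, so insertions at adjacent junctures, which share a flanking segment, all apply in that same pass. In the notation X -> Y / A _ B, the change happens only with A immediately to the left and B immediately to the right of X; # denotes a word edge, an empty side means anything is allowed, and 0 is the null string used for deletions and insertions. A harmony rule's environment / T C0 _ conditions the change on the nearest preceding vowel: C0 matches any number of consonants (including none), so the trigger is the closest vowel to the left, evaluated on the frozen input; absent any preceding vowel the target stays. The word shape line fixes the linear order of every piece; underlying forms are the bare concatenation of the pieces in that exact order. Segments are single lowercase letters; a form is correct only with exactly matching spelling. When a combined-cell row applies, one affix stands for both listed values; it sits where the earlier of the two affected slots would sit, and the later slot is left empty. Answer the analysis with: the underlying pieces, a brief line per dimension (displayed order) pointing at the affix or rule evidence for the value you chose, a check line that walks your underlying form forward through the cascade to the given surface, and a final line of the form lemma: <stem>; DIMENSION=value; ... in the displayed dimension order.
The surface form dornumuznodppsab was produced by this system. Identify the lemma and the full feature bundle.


underlying: dor-nimuzno-dp-p-sab
CASE=mi - signalled by the affix dor-
SUR=em - signalled by the affix -dp
RANK=gu - signalled by the affix -p
KEL=mi - signalled by the affix -sab
check: dornimuznodppsab -> dornumuznodppsab
lemma: nimuzno; CASE=mi; SUR=em; RANK=gu; KEL=mi


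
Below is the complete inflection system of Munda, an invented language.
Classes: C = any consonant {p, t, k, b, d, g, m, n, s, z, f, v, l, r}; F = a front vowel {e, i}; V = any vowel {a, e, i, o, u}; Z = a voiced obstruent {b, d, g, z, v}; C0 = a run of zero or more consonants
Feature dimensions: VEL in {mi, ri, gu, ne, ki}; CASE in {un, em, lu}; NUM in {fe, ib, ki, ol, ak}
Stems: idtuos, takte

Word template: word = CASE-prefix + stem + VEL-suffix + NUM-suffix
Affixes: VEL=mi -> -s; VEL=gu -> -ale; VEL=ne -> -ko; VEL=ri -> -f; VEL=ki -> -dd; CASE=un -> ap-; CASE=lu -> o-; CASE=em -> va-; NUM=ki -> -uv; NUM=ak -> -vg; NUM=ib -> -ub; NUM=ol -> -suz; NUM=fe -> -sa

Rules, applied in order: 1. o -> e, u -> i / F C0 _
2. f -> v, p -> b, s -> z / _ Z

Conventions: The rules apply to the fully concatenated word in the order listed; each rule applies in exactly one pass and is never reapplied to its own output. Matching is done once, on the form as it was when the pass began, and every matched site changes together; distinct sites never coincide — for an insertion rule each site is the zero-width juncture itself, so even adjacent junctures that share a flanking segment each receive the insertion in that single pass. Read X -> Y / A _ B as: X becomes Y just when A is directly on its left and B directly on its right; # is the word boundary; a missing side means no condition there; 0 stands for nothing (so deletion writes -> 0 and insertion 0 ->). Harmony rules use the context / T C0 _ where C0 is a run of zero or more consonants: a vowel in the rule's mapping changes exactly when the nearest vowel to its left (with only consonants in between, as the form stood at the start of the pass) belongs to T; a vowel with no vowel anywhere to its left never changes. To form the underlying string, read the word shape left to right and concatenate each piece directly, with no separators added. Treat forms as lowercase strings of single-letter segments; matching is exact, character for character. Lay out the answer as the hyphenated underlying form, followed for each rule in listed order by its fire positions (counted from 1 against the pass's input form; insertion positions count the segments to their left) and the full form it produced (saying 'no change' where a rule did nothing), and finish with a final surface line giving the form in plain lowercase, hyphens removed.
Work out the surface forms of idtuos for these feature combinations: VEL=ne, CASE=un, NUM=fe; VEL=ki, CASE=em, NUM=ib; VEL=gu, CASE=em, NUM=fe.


cell VEL=ne, CASE=un, NUM=fe:
underlying: ap-idtuos-ko-sa
1. o -> e, u -> i / F C0 _: fires at position(s) 6: apidtioskosa
2. f -> v, p -> b, s -> z / _ Z: no change
surface: apidtioskosa

cell VEL=ki, CASE=em, NUM=ib:
underlying: va-idtuos-dd-ub
1. o -> e, u -> i / F C0 _: fires at position(s) 6: vaidtiosddub
2. f -> v, p -> b, s -> z / _ Z: fires at position(s) 8: vaidtiozddub
surface: vaidtiozddub

cell VEL=gu, CASE=em, NUM=fe:
underlying: va-idtuos-ale-sa
1. o -> e, u -> i / F C0 _: fires at position(s) 6: vaidtiosalesa
2. f -> v, p -> b, s -> z / _ Z: no change
surface: vaidtiosalesa


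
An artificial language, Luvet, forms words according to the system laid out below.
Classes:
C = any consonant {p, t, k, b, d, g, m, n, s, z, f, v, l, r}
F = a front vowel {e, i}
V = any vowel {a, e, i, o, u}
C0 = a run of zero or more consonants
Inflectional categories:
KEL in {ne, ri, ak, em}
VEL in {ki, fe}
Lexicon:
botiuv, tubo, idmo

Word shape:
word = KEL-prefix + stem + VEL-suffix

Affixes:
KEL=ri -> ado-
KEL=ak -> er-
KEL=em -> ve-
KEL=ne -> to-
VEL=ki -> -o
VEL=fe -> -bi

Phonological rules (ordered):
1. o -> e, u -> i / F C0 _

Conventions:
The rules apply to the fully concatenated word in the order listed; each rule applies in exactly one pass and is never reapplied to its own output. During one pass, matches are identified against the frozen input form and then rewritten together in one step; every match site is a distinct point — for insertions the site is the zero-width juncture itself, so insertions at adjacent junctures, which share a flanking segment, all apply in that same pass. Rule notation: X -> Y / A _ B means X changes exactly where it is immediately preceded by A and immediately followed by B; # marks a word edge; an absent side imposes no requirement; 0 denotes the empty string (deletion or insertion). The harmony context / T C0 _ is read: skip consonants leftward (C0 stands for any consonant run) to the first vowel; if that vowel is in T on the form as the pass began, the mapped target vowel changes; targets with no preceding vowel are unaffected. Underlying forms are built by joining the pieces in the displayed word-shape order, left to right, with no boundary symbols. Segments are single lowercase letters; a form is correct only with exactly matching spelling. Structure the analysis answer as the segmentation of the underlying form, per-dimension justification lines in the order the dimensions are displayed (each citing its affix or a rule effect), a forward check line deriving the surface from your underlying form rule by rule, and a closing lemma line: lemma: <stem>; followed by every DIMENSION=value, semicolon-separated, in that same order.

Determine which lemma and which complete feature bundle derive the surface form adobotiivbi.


underlying: ado-botiuv-bi
KEL=ri - signalled by the affix ado-
VEL=fe - signalled by the affix -bi
check: adobotiuvbi -> adobotiivbi
lemma: botiuv; KEL=ri; VEL=fe


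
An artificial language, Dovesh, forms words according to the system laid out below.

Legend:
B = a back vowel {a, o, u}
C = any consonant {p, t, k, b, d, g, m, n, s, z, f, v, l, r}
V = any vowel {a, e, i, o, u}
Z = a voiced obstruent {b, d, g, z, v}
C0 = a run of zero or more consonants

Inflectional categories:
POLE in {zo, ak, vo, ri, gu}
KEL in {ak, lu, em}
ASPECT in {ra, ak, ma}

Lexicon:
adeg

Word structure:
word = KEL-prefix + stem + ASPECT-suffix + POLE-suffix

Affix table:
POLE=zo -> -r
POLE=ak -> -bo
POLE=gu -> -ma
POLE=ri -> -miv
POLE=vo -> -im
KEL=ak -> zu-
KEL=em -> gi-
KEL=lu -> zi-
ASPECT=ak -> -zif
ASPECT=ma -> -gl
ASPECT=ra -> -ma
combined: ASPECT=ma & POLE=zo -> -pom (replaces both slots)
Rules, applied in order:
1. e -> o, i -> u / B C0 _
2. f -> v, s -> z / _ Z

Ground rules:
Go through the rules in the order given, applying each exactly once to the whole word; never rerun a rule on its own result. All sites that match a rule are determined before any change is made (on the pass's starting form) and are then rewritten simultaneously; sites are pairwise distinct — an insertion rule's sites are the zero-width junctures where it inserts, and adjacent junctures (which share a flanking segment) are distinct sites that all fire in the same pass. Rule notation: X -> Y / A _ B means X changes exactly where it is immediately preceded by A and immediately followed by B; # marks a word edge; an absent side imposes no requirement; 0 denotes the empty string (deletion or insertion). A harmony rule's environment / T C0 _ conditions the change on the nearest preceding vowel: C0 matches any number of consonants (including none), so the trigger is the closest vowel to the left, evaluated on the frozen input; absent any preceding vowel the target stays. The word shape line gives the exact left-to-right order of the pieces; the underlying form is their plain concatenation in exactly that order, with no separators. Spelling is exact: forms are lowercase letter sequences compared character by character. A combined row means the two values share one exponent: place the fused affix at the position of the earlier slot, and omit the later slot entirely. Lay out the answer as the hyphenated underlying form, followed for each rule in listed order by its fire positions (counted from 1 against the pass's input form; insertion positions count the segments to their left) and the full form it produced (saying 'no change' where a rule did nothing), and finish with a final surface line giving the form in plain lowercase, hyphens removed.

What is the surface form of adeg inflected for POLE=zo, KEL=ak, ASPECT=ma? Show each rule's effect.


underlying: zu-adeg-pom
1. e -> o, i -> u / B C0 _: fires at position(s) 5: zuadogpom
2. f -> v, s -> z / _ Z: no change
surface: zuadogpom


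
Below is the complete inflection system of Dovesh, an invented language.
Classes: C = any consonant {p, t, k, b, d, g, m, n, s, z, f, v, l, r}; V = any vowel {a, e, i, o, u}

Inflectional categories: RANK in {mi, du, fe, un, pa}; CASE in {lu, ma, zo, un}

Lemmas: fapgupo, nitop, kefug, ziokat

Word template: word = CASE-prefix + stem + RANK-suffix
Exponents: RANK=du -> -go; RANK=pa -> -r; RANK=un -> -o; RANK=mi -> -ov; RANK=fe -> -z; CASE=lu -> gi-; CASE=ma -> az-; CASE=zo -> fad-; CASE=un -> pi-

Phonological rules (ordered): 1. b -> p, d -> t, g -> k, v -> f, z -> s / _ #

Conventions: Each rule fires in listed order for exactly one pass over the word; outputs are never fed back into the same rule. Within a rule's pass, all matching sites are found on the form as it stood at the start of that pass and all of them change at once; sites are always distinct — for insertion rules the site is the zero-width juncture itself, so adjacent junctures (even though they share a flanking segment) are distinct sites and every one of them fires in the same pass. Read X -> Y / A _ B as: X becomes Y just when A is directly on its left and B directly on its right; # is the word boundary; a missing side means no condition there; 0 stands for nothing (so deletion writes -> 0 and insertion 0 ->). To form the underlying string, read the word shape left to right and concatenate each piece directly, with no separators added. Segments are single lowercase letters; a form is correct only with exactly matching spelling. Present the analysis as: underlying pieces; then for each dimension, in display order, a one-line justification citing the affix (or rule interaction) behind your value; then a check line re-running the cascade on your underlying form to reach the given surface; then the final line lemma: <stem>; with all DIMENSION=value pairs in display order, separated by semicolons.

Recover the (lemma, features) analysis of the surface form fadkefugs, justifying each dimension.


underlying: fad-kefug-z
RANK=fe - signalled by the affix -z
CASE=zo - signalled by the affix fad-
check: fadkefugz -> fadkefugs
lemma: kefug; RANK=fe; CASE=zo


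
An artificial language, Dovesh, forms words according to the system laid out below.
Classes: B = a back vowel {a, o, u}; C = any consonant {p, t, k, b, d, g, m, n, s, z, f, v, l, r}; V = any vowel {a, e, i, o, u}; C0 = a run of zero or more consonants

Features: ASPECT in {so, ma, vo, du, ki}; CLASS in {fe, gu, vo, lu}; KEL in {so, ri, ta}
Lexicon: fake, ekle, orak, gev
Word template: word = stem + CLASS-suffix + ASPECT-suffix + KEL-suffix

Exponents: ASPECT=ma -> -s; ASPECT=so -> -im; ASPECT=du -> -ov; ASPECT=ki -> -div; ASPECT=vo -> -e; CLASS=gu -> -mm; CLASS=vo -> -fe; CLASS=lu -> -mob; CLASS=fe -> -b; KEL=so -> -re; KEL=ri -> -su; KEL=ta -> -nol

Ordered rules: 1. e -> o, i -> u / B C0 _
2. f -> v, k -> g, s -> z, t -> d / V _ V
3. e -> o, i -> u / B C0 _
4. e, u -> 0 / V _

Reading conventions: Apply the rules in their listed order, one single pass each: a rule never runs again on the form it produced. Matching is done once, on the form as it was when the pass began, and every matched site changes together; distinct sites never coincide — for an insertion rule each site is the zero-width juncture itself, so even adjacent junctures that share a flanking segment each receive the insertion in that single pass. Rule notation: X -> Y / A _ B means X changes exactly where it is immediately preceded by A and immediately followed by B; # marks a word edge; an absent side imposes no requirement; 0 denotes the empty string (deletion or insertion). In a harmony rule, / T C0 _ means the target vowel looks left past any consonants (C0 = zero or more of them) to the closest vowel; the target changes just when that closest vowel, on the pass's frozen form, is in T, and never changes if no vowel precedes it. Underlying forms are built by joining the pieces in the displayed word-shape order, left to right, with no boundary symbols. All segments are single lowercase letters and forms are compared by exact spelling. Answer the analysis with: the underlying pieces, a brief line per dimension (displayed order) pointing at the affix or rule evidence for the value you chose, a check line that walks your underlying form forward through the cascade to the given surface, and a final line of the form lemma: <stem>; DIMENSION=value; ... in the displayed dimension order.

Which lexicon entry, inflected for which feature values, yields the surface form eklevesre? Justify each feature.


underlying: ekle-fe-s-re
ASPECT=ma - signalled by the affix -s
CLASS=vo - signalled by the affix -fe
KEL=so - signalled by the affix -re
check: eklefesre -> eklefesre -> eklevesre -> eklevesre -> eklevesre
lemma: ekle; ASPECT=ma; CLASS=vo; KEL=so


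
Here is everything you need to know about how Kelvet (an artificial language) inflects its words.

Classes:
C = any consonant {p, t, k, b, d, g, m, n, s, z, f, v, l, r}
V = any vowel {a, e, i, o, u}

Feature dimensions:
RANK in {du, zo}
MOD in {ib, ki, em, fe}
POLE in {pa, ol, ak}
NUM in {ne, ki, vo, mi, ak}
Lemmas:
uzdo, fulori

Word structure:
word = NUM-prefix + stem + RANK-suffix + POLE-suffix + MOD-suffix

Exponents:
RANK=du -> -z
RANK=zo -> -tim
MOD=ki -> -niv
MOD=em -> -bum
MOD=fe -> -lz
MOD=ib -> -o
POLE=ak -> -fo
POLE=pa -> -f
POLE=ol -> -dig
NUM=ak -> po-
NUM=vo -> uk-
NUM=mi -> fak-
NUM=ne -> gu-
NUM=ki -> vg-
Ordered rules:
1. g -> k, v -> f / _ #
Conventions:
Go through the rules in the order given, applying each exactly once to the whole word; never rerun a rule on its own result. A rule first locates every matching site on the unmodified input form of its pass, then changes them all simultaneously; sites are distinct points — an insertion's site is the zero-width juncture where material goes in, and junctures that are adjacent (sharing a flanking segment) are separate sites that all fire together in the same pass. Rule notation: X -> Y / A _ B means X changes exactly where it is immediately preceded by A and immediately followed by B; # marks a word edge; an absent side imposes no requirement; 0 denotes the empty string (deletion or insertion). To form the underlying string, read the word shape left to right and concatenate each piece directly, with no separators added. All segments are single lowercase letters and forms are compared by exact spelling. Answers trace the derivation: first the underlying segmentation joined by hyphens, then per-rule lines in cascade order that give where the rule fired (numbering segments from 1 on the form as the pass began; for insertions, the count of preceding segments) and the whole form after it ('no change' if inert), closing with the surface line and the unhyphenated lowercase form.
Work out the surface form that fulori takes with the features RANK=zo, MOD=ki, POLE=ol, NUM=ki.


underlying: vg-fulori-tim-dig-niv
1. g -> k, v -> f / _ #: fires at position(s) 17: vgfuloritimdignif
surface: vgfuloritimdignif


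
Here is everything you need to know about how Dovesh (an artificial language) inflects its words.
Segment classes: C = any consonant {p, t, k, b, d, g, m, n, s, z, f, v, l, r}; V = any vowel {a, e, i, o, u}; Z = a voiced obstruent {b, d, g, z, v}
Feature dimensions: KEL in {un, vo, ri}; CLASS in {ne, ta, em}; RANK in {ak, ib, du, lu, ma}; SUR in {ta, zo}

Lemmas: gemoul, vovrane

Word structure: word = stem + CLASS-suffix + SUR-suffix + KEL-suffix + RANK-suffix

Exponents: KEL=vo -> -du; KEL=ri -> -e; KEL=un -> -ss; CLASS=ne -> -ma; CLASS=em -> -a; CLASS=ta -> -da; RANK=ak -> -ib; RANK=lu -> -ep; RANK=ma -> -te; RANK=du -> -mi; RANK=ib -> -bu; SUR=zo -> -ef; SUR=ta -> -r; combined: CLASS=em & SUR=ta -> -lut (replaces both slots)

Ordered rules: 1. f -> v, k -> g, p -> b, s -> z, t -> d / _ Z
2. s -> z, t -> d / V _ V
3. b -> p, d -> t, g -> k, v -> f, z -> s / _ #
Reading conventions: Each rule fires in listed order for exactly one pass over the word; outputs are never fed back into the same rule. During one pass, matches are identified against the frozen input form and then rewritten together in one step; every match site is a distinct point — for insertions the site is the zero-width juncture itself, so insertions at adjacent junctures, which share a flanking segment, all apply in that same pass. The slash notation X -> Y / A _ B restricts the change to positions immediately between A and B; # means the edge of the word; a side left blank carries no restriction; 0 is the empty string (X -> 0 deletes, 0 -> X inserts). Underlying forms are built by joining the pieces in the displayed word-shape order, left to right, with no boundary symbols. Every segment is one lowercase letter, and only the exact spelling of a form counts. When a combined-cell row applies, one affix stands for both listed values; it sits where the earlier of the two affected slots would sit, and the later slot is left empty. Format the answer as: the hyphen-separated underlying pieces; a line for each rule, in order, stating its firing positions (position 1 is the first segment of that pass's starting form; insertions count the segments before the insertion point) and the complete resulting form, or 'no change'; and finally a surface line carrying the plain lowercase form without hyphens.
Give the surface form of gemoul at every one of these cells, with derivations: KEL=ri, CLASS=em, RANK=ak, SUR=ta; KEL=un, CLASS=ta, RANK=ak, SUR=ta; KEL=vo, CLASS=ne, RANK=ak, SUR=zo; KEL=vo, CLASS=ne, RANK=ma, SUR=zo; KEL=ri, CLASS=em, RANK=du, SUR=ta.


cell KEL=ri, CLASS=em, RANK=ak, SUR=ta:
underlying: gemoul-lut-e-ib
1. f -> v, k -> g, p -> b, s -> z, t -> d / _ Z: no change
2. s -> z, t -> d / V _ V: fires at position(s) 9: gemoulludeib
3. b -> p, d -> t, g -> k, v -> f, z -> s / _ #: fires at position(s) 12: gemoulludeip
surface: gemoulludeip

cell KEL=un, CLASS=ta, RANK=ak, SUR=ta:
underlying: gemoul-da-r-ss-ib
1. f -> v, k -> g, p -> b, s -> z, t -> d / _ Z: no change
2. s -> z, t -> d / V _ V: no change
3. b -> p, d -> t, g -> k, v -> f, z -> s / _ #: fires at position(s) 13: gemouldarssip
surface: gemouldarssip

cell KEL=vo, CLASS=ne, RANK=ak, SUR=zo:
underlying: gemoul-ma-ef-du-ib
1. f -> v, k -> g, p -> b, s -> z, t -> d / _ Z: fires at position(s) 10: gemoulmaevduib
2. s -> z, t -> d / V _ V: no change
3. b -> p, d -> t, g -> k, v -> f, z -> s / _ #: fires at position(s) 14: gemoulmaevduip
surface: gemoulmaevduip

cell KEL=vo, CLASS=ne, RANK=ma, SUR=zo:
underlying: gemoul-ma-ef-du-te
1. f -> v, k -> g, p -> b, s -> z, t -> d / _ Z: fires at position(s) 10: gemoulmaevdute
2. s -> z, t -> d / V _ V: fires at position(s) 13: gemoulmaevdude
3. b -> p, d -> t, g -> k, v -> f, z -> s / _ #: no change
surface: gemoulmaevdude

cell KEL=ri, CLASS=em, RANK=du, SUR=ta:
underlying: gemoul-lut-e-mi
1. f -> v, k -> g, p -> b, s -> z, t -> d / _ Z: no change
2. s -> z, t -> d / V _ V: fires at position(s) 9: gemoulludemi
3. b -> p, d -> t, g -> k, v -> f, z -> s / _ #: no change
surface: gemoulludemi


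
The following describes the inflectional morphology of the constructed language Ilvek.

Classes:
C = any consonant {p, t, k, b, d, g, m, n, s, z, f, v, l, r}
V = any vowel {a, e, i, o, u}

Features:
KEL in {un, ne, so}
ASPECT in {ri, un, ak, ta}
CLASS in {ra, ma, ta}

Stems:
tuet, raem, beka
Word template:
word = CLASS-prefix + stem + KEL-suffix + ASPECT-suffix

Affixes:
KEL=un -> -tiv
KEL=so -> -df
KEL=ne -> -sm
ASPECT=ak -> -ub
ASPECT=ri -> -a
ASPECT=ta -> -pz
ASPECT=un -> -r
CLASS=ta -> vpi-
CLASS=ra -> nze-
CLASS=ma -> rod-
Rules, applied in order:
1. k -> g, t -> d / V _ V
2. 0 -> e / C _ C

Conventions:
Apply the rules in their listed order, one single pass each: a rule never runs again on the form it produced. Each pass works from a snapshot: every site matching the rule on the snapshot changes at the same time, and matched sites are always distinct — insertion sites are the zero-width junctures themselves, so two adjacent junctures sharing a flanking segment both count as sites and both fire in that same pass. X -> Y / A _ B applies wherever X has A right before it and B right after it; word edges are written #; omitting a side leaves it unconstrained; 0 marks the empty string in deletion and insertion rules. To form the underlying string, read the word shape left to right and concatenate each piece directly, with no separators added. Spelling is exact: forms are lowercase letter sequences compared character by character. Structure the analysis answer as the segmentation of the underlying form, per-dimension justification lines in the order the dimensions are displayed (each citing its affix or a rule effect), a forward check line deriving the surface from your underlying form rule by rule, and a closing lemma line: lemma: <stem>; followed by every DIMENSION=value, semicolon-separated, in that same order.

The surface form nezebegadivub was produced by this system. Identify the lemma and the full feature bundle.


underlying: nze-beka-tiv-ub
KEL=un - signalled by the affix -tiv
ASPECT=ak - signalled by the affix -ub
CLASS=ra - signalled by the affix nze-
check: nzebekativub -> nzebegadivub -> nezebegadivub
lemma: beka; KEL=un; ASPECT=ak; CLASS=ra


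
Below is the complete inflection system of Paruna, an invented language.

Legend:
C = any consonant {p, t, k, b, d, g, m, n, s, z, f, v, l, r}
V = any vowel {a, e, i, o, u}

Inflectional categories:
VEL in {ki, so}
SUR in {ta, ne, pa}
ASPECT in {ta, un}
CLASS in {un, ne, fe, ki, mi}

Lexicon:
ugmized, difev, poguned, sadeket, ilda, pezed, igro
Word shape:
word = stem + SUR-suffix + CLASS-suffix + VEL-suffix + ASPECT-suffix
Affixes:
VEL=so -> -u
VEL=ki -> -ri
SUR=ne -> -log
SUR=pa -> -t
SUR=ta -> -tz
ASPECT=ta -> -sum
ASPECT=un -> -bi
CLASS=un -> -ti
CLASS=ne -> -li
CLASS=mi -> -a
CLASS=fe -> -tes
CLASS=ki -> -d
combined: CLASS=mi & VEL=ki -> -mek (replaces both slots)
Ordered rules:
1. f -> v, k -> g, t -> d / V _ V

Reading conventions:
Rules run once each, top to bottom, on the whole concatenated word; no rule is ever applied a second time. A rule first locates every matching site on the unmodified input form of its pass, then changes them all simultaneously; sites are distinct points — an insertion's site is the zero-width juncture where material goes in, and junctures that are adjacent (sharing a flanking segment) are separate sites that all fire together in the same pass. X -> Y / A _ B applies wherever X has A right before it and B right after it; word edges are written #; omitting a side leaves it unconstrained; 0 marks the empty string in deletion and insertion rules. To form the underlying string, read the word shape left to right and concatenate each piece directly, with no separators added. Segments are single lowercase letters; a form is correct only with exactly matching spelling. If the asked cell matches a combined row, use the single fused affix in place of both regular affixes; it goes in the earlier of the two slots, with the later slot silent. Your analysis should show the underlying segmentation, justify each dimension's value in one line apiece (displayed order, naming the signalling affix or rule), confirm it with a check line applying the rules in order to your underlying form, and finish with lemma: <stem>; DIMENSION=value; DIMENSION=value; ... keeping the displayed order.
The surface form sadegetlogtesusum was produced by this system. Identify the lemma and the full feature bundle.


underlying: sadeket-log-tes-u-sum
VEL=so - signalled by the affix -u
SUR=ne - signalled by the affix -log
ASPECT=ta - signalled by the affix -sum
CLASS=fe - signalled by the affix -tes
check: sadeketlogtesusum -> sadegetlogtesusum
lemma: sadeket; VEL=so; SUR=ne; ASPECT=ta; CLASS=fe


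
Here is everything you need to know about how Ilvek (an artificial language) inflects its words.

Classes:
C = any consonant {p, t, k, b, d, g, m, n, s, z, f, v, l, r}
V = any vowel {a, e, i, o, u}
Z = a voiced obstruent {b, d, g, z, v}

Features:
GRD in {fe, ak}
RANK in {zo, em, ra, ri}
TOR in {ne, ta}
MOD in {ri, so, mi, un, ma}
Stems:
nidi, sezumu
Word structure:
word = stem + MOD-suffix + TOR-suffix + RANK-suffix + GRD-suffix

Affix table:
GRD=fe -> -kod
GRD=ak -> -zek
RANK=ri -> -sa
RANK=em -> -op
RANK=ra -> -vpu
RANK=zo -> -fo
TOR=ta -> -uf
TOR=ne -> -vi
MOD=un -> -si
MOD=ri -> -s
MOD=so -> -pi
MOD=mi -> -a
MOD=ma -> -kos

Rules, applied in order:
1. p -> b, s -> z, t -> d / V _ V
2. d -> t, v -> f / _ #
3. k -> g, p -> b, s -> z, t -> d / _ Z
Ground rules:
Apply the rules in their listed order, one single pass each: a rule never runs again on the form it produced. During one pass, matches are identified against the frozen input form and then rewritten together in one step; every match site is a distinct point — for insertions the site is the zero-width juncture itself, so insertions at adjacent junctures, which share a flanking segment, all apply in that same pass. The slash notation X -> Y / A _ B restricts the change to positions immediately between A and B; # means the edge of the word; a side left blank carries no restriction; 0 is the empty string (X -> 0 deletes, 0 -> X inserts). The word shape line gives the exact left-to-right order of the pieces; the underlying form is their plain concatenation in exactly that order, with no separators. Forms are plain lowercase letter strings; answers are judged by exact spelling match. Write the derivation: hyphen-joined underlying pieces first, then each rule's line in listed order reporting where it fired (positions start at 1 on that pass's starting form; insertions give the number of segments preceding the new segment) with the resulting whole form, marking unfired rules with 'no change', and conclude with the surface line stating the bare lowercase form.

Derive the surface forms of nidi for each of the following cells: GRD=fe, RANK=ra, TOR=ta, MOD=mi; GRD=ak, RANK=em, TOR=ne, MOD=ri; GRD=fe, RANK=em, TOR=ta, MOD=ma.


cell GRD=fe, RANK=ra, TOR=ta, MOD=mi:
underlying: nidi-a-uf-vpu-kod
1. p -> b, s -> z, t -> d / V _ V: no change
2. d -> t, v -> f / _ #: fires at position(s) 13: nidiaufvpukot
3. k -> g, p -> b, s -> z, t -> d / _ Z: no change
surface: nidiaufvpukot

cell GRD=ak, RANK=em, TOR=ne, MOD=ri:
underlying: nidi-s-vi-op-zek
1. p -> b, s -> z, t -> d / V _ V: no change
2. d -> t, v -> f / _ #: no change
3. k -> g, p -> b, s -> z, t -> d / _ Z: fires at position(s) 5, 9: nidizviobzek
surface: nidizviobzek

cell GRD=fe, RANK=em, TOR=ta, MOD=ma:
underlying: nidi-kos-uf-op-kod
1. p -> b, s -> z, t -> d / V _ V: fires at position(s) 7: nidikozufopkod
2. d -> t, v -> f / _ #: fires at position(s) 14: nidikozufopkot
3. k -> g, p -> b, s -> z, t -> d / _ Z: no change
surface: nidikozufopkot


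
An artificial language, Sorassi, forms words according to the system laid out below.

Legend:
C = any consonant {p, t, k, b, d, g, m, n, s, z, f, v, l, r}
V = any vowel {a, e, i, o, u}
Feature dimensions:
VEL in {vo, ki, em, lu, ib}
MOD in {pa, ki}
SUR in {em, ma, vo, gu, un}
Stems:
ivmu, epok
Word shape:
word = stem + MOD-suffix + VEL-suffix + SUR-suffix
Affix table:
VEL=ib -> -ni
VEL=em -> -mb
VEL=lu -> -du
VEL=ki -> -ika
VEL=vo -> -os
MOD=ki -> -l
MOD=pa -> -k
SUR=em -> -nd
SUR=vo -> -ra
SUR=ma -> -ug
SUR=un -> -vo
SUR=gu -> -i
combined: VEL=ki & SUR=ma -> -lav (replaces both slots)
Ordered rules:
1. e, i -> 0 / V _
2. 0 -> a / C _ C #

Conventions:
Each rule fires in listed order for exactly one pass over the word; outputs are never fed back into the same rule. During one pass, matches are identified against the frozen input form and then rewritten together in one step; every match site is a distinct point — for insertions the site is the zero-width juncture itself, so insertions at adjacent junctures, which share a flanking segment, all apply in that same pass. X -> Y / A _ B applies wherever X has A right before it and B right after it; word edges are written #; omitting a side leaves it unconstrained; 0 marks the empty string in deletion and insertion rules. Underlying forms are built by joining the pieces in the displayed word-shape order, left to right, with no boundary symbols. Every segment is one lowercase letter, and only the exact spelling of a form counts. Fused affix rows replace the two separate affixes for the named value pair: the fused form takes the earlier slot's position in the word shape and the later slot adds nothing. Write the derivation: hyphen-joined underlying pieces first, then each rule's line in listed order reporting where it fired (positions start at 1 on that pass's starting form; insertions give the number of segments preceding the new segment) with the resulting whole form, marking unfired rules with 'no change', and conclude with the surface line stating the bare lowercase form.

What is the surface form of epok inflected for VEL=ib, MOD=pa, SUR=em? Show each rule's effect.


underlying: epok-k-ni-nd
1. e, i -> 0 / V _: no change
2. 0 -> a / C _ C #: inserts after position(s) 8: epokkninad
surface: epokkninad


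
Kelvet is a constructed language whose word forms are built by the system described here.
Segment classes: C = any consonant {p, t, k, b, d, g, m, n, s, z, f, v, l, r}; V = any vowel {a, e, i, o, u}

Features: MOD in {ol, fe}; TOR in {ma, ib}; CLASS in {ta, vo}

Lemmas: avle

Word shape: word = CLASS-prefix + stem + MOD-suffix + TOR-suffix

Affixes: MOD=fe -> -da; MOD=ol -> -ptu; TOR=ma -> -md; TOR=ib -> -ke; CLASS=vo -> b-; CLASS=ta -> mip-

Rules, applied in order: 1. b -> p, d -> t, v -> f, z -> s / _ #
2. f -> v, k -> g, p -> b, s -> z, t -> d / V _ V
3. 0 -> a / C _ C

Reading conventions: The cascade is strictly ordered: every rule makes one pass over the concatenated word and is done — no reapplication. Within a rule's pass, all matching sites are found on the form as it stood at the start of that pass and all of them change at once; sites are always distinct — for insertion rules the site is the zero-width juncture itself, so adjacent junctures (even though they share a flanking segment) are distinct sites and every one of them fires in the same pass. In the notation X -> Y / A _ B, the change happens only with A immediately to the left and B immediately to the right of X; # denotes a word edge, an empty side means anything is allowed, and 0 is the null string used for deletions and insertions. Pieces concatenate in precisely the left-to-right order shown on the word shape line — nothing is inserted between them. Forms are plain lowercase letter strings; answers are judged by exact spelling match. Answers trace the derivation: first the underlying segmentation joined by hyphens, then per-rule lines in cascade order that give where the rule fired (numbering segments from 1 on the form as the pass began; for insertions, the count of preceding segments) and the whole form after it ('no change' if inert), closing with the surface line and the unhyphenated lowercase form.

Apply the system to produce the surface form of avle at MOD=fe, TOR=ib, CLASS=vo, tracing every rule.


underlying: b-avle-da-ke
1. b -> p, d -> t, v -> f, z -> s / _ #: no change
2. f -> v, k -> g, p -> b, s -> z, t -> d / V _ V: fires at position(s) 8: bavledage
3. 0 -> a / C _ C: inserts after position(s) 3: bavaledage
surface: bavaledage


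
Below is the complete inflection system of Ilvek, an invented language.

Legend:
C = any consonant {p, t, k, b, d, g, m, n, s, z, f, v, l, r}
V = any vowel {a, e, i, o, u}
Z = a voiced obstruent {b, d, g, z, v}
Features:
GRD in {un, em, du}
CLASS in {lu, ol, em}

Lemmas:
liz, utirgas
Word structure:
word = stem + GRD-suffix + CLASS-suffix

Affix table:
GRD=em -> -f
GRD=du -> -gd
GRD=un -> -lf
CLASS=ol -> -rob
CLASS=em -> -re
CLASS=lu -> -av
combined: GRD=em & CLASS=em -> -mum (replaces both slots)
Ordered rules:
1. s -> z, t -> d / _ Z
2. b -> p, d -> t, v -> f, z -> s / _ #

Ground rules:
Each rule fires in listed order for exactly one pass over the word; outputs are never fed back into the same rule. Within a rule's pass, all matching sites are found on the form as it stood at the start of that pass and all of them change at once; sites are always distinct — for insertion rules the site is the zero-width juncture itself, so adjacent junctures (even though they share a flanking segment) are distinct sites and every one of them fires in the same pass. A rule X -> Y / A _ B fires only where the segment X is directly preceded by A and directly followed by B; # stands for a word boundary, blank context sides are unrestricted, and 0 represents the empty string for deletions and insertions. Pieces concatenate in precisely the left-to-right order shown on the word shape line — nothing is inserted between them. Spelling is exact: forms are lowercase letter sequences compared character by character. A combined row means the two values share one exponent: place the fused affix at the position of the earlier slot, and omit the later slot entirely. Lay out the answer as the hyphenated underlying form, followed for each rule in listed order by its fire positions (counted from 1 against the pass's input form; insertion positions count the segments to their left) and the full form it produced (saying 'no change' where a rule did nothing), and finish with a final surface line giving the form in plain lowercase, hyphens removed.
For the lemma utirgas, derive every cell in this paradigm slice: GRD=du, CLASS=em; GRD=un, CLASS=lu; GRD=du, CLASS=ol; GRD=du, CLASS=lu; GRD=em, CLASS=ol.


cell GRD=du, CLASS=em:
underlying: utirgas-gd-re
1. s -> z, t -> d / _ Z: fires at position(s) 7: utirgazgdre
2. b -> p, d -> t, v -> f, z -> s / _ #: no change
surface: utirgazgdre

cell GRD=un, CLASS=lu:
underlying: utirgas-lf-av
1. s -> z, t -> d / _ Z: no change
2. b -> p, d -> t, v -> f, z -> s / _ #: fires at position(s) 11: utirgaslfaf
surface: utirgaslfaf

cell GRD=du, CLASS=ol:
underlying: utirgas-gd-rob
1. s -> z, t -> d / _ Z: fires at position(s) 7: utirgazgdrob
2. b -> p, d -> t, v -> f, z -> s / _ #: fires at position(s) 12: utirgazgdrop
surface: utirgazgdrop

cell GRD=du, CLASS=lu:
underlying: utirgas-gd-av
1. s -> z, t -> d / _ Z: fires at position(s) 7: utirgazgdav
2. b -> p, d -> t, v -> f, z -> s / _ #: fires at position(s) 11: utirgazgdaf
surface: utirgazgdaf

cell GRD=em, CLASS=ol:
underlying: utirgas-f-rob
1. s -> z, t -> d / _ Z: no change
2. b -> p, d -> t, v -> f, z -> s / _ #: fires at position(s) 11: utirgasfrop
surface: utirgasfrop


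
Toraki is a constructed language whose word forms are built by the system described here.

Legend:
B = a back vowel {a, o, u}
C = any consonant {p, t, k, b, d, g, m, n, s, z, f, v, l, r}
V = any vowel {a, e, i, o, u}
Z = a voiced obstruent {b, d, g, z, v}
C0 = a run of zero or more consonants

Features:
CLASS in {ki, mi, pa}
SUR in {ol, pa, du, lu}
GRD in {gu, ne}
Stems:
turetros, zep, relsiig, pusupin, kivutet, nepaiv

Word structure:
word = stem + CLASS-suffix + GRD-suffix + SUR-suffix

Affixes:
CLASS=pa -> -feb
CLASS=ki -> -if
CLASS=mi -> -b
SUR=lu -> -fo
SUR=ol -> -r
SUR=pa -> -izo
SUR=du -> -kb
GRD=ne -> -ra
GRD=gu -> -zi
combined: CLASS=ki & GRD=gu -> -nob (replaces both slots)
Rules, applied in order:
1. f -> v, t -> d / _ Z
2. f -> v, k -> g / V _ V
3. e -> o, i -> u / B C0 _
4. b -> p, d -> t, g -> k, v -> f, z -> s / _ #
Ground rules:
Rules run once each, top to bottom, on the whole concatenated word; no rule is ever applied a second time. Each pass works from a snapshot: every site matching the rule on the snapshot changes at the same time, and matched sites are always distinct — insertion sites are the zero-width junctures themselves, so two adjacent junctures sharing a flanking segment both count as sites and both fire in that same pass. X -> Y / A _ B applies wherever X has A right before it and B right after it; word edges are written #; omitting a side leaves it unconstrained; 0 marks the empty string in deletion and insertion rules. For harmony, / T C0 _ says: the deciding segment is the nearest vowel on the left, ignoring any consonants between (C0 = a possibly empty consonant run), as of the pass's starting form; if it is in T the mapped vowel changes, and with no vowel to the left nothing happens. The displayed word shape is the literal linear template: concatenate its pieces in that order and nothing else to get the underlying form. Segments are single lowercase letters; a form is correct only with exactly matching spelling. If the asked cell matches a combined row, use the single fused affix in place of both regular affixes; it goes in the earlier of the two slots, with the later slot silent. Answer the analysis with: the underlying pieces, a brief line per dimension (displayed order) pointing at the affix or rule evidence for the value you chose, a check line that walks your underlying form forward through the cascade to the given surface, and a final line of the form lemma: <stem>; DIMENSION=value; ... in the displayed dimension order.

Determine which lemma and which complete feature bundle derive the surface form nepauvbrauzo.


underlying: nepaiv-b-ra-izo
CLASS=mi - signalled by the affix -b
SUR=pa - signalled by the affix -izo
GRD=ne - signalled by the affix -ra
check: nepaivbraizo -> nepaivbraizo -> nepaivbraizo -> nepauvbrauzo -> nepauvbrauzo
lemma: nepaiv; CLASS=mi; SUR=pa; GRD=ne


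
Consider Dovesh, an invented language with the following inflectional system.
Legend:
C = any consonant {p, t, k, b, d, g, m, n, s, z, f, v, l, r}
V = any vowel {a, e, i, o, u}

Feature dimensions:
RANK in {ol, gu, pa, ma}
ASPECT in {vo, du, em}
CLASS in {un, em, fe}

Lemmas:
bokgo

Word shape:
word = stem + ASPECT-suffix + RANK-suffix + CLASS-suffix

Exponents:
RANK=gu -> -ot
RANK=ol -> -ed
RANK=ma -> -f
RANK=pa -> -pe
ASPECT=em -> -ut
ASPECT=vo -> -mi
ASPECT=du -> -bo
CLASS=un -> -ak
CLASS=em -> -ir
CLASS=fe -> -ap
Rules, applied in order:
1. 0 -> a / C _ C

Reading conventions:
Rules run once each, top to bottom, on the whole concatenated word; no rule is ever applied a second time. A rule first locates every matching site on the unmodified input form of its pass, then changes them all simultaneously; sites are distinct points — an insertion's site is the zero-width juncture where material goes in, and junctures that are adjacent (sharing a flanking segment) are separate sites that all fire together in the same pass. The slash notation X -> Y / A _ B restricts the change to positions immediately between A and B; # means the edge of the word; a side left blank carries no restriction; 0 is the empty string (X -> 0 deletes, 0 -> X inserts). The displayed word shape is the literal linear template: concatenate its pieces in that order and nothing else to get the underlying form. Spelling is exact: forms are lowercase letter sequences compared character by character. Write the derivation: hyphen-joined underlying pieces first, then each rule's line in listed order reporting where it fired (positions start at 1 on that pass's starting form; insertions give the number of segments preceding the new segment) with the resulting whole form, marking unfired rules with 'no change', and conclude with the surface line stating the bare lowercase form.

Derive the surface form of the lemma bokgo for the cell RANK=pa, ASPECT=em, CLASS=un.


underlying: bokgo-ut-pe-ak
1. 0 -> a / C _ C: inserts after position(s) 3, 7: bokagoutapeak
surface: bokagoutapeak
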